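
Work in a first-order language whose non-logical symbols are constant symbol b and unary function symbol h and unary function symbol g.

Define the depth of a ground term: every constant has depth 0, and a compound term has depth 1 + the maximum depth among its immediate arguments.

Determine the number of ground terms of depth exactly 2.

Let N_k count ground terms of depth at most k. Each non-constant term of depth ≤ k is some function symbol applied to depth-≤(k−1) arguments, giving N_k = 1 + N_{k-1} + N_{k-1}.
N_0 = 1
N_1 = 1 + 1 + 1 = 3
N_2 = 1 + 3 + 3 = 7
Terms of depth exactly 2: N_2 − N_1 = 7 − 3 = 4.

4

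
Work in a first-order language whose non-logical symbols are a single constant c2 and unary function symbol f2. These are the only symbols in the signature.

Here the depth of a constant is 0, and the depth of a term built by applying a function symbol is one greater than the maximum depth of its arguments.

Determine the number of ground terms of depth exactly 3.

If N_k denotes the number of depth-≤k ground terms, the 1 constant gives N_0 = 1, and each function symbol of arity r contributes N_{k-1}^r new terms at level k: N_k = 1 + N_{k-1}.
N_0 = 1
N_1 = 1 + 1 = 2
N_2 = 1 + 2 = 3
N_3 = 1 + 3 = 4
Terms of depth exactly 3: N_3 − N_2 = 4 − 3 = 1.

1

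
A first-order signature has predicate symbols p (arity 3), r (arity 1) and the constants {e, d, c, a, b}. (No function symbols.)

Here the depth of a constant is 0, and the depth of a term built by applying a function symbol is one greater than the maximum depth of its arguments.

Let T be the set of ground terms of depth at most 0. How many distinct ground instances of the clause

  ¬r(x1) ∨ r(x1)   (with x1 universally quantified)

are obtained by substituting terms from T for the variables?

Ground terms of depth ≤ 0:
  With no function symbols every ground term is a constant, so there are exactly 5 ground terms at every depth bound.
  N_0 = 5
  Explicitly: e, d, c, a, b.
So there are 5 ground terms available for substitution.
The body mentions the single quantified variable x1; since ground terms form a free algebra, no two substitutions collapse to the same formula.
Number of ground instances = 5.

5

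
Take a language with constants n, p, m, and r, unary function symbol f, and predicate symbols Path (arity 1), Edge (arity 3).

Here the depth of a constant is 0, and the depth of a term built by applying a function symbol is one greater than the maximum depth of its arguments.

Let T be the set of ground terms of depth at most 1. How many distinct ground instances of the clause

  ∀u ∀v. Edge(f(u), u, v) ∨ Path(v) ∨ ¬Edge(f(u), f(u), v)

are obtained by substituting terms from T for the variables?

Ground terms of depth ≤ 1:
  Let N_k count ground terms of depth at most k. Each non-constant term of depth ≤ k is some function symbol applied to depth-≤(k−1) arguments, giving N_k = 4 + N_{k-1}.
  N_0 = 4
  N_1 = 4 + 4 = 8
  Explicitly: n, p, m, r, f(n), f(p), f(m), f(r).
So there are 8 ground terms available for substitution.
The body mentions every one of the 2 quantified variables; since ground terms form a free algebra, no two substitutions collapse to the same formula.
Number of ground instances = 8^2 = 64.

64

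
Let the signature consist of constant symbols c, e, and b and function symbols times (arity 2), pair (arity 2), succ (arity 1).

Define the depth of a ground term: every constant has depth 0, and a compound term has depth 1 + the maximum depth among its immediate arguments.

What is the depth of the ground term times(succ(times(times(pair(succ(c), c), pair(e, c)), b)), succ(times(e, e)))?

depth(succ(c)) = 1 + depth(c) = 1 + 0 = 1
depth(pair(succ(c), c)) = 1 + max(1, 0) = 2
depth(pair(e, c)) = 1 + max(0, 0) = 1
depth(times(pair(succ(c), c), pair(e, c))) = 1 + max(2, 1) = 3
depth(times(times(pair(succ(c), c), pair(e, c)), b)) = 1 + max(3, 0) = 4
depth(succ(times(times(pair(succ(c), c), pair(e, c)), b))) = 1 + depth(times(times(pair(succ(c), c), pair(e, c)), b)) = 1 + 4 = 5
depth(times(e, e)) = 1 + max(0, 0) = 1
depth(succ(times(e, e))) = 1 + depth(times(e, e)) = 1 + 1 = 2
depth(times(succ(times(times(pair(succ(c), c), pair(e, c)), b)), succ(times(e, e)))) = 1 + max(5, 2) = 6

6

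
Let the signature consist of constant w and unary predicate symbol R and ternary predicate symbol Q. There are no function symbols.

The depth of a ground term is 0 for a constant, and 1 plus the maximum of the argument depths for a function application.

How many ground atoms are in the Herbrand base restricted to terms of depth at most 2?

First count ground terms of depth ≤ 2.
With no function symbols every ground term is a constant, so there is exactly 1 ground term at every depth bound.
N_0 = 1
N_1 = 1
N_2 = 1
Explicitly: w.
So |H| = 1.
Each predicate of arity r yields |H|^r ground atoms (one per choice of an r-tuple from H):
  R: 1;  Q: 1^3 = 1
Total ground atoms: 1 + 1 = 2.

2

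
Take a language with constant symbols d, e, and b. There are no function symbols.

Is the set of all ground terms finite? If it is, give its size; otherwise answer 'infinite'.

3

There are no function symbols, so every ground term is one of the 3 constants.
The Herbrand universe is {d, e, b}, which is finite with 3 elements.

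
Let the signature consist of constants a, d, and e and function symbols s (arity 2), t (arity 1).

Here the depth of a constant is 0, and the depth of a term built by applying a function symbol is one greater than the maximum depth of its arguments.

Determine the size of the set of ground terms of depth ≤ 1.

Let N_k count ground terms of depth at most k. Each non-constant term of depth ≤ k is some function symbol applied to depth-≤(k−1) arguments, giving N_k = 3 + N_{k-1}^2 + N_{k-1}.
N_0 = 3
N_1 = 3 + 3^2 + 3 = 15

15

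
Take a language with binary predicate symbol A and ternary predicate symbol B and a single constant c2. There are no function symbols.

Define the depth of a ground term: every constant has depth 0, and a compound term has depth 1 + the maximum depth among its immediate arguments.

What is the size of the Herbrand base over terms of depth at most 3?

2

First count ground terms of depth ≤ 3.
With no function symbols every ground term is a constant, so there is exactly 1 ground term at every depth bound.
N_0 = 1
N_1 = 1
N_2 = 1
N_3 = 1
Explicitly: c2.
So |H| = 1.
Each predicate of arity r yields |H|^r ground atoms (one per choice of an r-tuple from H):
  A: 1^2 = 1;  B: 1^3 = 1
Total ground atoms: 1 + 1 = 2.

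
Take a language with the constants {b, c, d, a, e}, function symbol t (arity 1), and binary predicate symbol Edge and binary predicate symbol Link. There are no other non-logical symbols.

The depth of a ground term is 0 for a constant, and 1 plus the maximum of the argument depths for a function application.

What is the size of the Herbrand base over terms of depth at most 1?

200

First count ground terms of depth ≤ 1.
If N_k denotes the number of depth-≤k ground terms, the 5 constants give N_0 = 5, and each function symbol of arity r contributes N_{k-1}^r new terms at level k: N_k = 5 + N_{k-1}.
N_0 = 5
N_1 = 5 + 5 = 10
Explicitly: b, c, d, a, e, t(b), t(c), t(d), t(a), t(e).
So |H| = 10.
Each predicate of arity r yields |H|^r ground atoms (one per choice of an r-tuple from H):
  Edge: 10^2 = 100;  Link: 10^2 = 100
Total ground atoms: 100 + 100 = 200.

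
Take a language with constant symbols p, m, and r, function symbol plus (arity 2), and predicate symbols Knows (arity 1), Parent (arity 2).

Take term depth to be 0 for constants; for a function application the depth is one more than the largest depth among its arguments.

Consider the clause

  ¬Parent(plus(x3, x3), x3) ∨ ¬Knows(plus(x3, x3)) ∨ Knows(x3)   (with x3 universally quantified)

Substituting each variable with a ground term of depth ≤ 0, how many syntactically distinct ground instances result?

Ground terms of depth ≤ 0:
  Write N_k for the number of ground terms of depth ≤ k. A term of depth ≤ k is either a constant or a function symbol applied to arguments of depth ≤ k−1, so N_k = 3 + N_{k-1}^2.
  N_0 = 3
So there are 3 ground terms available for substitution.
The clause has 1 distinct variable (x3), which appears in the body. In the free term algebra distinct substitutions yield syntactically distinct ground instances.
Number of ground instances = 3.

3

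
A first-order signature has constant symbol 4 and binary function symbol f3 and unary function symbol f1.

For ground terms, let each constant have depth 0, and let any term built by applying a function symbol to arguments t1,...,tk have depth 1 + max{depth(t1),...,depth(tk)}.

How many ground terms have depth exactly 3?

Count level by level. With function symbols f3/2, f1/1, the terms of depth ≤ k are the 1 constant together with each function applied to depth-≤(k−1) tuples, so N_k = 1 + N_{k-1}^2 + N_{k-1}.
N_0 = 1
N_1 = 1 + 1^2 + 1 = 3
N_2 = 1 + 3^2 + 3 = 13
N_3 = 1 + 13^2 + 13 = 183
Terms of depth exactly 3: N_3 − N_2 = 183 − 13 = 170.

170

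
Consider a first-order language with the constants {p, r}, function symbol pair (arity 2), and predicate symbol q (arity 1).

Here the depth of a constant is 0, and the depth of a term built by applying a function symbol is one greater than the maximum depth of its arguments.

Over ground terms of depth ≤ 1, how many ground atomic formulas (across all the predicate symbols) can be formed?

First count ground terms of depth ≤ 1.
Count level by level. With function symbols pair/2, the terms of depth ≤ k are the 2 constants together with each function applied to depth-≤(k−1) tuples, so N_k = 2 + N_{k-1}^2.
N_0 = 2
N_1 = 2 + 2^2 = 6
So |H| = 6.
For each predicate symbol, the number of ground atoms is |H| raised to its arity; summing:
  q: 6
Total ground atoms: 6.

6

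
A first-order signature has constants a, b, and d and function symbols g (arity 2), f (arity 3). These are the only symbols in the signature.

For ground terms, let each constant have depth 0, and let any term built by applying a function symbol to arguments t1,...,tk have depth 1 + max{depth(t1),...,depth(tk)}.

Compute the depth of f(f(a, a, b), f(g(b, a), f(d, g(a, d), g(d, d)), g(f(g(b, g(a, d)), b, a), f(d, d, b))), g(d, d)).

6

depth(f(a, a, b)) = 1 + max(0, 0, 0) = 1
depth(g(b, a)) = 1 + max(0, 0) = 1
depth(g(a, d)) = 1 + max(0, 0) = 1
depth(g(d, d)) = 1 + max(0, 0) = 1
depth(f(d, g(a, d), g(d, d))) = 1 + max(0, 1, 1) = 2
depth(g(b, g(a, d))) = 1 + max(0, 1) = 2
depth(f(g(b, g(a, d)), b, a)) = 1 + max(2, 0, 0) = 3
depth(f(d, d, b)) = 1 + max(0, 0, 0) = 1
depth(g(f(g(b, g(a, d)), b, a), f(d, d, b))) = 1 + max(3, 1) = 4
depth(f(g(b, a), f(d, g(a, d), g(d, d)), g(f(g(b, g(a, d)), b, a), f(d, d, b)))) = 1 + max(1, 2, 4) = 5
depth(f(f(a, a, b), f(g(b, a), f(d, g(a, d), g(d, d)), g(f(g(b, g(a, d)), b, a), f(d, d, b))), g(d, d))) = 1 + max(1, 5, 1) = 6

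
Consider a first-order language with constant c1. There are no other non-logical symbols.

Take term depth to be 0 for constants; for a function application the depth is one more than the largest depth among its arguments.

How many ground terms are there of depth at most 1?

With no function symbols every ground term is a constant, so there is exactly 1 ground term at every depth bound.
N_0 = 1
N_1 = 1

1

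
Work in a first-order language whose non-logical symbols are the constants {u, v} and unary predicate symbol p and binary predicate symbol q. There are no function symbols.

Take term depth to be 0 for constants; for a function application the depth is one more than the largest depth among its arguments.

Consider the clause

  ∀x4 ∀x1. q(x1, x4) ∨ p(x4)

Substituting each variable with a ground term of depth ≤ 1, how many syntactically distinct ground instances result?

4

Ground terms of depth ≤ 1:
  With no function symbols every ground term is a constant, so there are exactly 2 ground terms at every depth bound.
  N_0 = 2
  N_1 = 2
  Explicitly: u, v.
So there are 2 ground terms available for substitution.
Each of x4, x1 ranges independently over the available ground terms, and distinct assignments produce distinct instances.
Number of ground instances = 2^2 = 4.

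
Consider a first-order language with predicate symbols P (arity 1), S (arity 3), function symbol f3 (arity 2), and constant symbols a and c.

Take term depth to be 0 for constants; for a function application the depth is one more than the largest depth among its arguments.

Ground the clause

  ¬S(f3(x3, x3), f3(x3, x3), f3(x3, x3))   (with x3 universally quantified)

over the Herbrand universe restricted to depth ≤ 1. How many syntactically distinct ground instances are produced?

6

Ground terms of depth ≤ 1:
  Let N_k = |{terms of depth ≤ k}|. Then N_0 = 2 and N_k = 2 + N_{k-1}^2 for k ≥ 1 (one summand per function symbol, arity giving the exponent).
  N_0 = 2
  N_1 = 2 + 2^2 = 6
  Explicitly: a, c, f3(a, a), f3(a, c), f3(c, a), f3(c, c).
So there are 6 ground terms available for substitution.
The variable x3 ranges independently over the available ground terms, and distinct assignments produce distinct instances.
Number of ground instances = 6.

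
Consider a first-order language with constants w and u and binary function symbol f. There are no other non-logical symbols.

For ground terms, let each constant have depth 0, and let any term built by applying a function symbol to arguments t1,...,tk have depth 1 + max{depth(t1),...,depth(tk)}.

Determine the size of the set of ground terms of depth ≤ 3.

1446

If N_k denotes the number of depth-≤k ground terms, the 2 constants give N_0 = 2, and each function symbol of arity r contributes N_{k-1}^r new terms at level k: N_k = 2 + N_{k-1}^2.
N_0 = 2
N_1 = 2 + 2^2 = 6
N_2 = 2 + 6^2 = 38
N_3 = 2 + 38^2 = 1446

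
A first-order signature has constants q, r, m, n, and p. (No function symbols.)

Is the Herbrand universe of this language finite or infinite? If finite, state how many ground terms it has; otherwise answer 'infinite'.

5

There are no function symbols, so every ground term is one of the 5 constants.
The Herbrand universe is {q, r, m, n, p}, which is finite with 5 elements.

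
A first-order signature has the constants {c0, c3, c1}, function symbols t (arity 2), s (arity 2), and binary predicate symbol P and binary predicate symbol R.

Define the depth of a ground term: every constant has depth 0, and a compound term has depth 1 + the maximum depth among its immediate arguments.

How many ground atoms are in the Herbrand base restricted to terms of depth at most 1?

First count ground terms of depth ≤ 1.
If N_k denotes the number of depth-≤k ground terms, the 3 constants give N_0 = 3, and each function symbol of arity r contributes N_{k-1}^r new terms at level k: N_k = 3 + N_{k-1}^2 + N_{k-1}^2.
N_0 = 3
N_1 = 3 + 3^2 + 3^2 = 21
So |H| = 21.
A ground atom is a predicate applied to a tuple of terms from H, so the count is the sum over predicates of |H|^arity:
  P: 21^2 = 441;  R: 21^2 = 441
Total ground atoms: 441 + 441 = 882.

882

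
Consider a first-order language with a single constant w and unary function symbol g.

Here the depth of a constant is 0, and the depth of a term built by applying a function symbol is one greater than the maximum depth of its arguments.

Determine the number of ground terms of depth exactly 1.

1

Count level by level. With function symbols g/1, the terms of depth ≤ k are the 1 constant together with each function applied to depth-≤(k−1) tuples, so N_k = 1 + N_{k-1}.
N_0 = 1
N_1 = 1 + 1 = 2
Terms of depth exactly 1: N_1 − N_0 = 2 − 1 = 1.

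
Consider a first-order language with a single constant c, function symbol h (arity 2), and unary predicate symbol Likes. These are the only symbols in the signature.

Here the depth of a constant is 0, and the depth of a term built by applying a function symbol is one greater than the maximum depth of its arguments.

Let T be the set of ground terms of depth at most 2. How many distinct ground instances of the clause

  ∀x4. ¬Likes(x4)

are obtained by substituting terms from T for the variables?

5

Ground terms of depth ≤ 2:
  If N_k denotes the number of depth-≤k ground terms, the 1 constant gives N_0 = 1, and each function symbol of arity r contributes N_{k-1}^r new terms at level k: N_k = 1 + N_{k-1}^2.
  N_0 = 1
  N_1 = 1 + 1^2 = 2
  N_2 = 1 + 2^2 = 5
  Explicitly: c, h(c, c), h(c, h(c, c)), h(h(c, c), c), h(h(c, c), h(c, c)).
So there are 5 ground terms available for substitution.
There is 1 variable to instantiate (x4),  occurring in at least one literal, so different choices give different ground instances.
Number of ground instances = 5.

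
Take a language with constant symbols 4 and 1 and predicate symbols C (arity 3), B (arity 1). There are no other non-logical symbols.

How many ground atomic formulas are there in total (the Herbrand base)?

With no function symbols, the Herbrand universe is just the 2 constants.
Ground atoms per predicate: C: 2^3 = 8, B: 2.
Herbrand base size = 8 + 2 = 10.

10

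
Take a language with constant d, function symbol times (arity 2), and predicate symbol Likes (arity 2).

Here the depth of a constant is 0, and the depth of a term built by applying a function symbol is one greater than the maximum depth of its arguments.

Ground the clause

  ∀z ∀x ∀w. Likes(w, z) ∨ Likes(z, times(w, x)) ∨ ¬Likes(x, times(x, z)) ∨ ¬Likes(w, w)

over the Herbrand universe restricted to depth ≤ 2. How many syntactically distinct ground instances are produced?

Ground terms of depth ≤ 2:
  Let N_k count ground terms of depth at most k. Each non-constant term of depth ≤ k is some function symbol applied to depth-≤(k−1) arguments, giving N_k = 1 + N_{k-1}^2.
  N_0 = 1
  N_1 = 1 + 1^2 = 2
  N_2 = 1 + 2^2 = 5
So there are 5 ground terms available for substitution.
Each of z, x, w ranges independently over the available ground terms, and distinct assignments produce distinct instances.
Number of ground instances = 5^3 = 125.

125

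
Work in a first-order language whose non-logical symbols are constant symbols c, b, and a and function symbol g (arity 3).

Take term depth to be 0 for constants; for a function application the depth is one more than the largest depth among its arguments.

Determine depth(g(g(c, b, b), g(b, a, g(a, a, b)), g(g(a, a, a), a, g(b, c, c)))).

depth(g(c, b, b)) = 1 + max(0, 0, 0) = 1
depth(g(a, a, b)) = 1 + max(0, 0, 0) = 1
depth(g(b, a, g(a, a, b))) = 1 + max(0, 0, 1) = 2
depth(g(a, a, a)) = 1 + max(0, 0, 0) = 1
depth(g(b, c, c)) = 1 + max(0, 0, 0) = 1
depth(g(g(a, a, a), a, g(b, c, c))) = 1 + max(1, 0, 1) = 2
depth(g(g(c, b, b), g(b, a, g(a, a, b)), g(g(a, a, a), a, g(b, c, c)))) = 1 + max(1, 2, 2) = 3

3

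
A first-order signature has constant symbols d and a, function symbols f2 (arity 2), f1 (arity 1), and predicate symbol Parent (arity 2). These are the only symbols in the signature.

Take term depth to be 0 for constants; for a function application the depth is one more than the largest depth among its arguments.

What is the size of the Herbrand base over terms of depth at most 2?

5476

First count ground terms of depth ≤ 2.
Count level by level. With function symbols f2/2, f1/1, the terms of depth ≤ k are the 2 constants together with each function applied to depth-≤(k−1) tuples, so N_k = 2 + N_{k-1}^2 + N_{k-1}.
N_0 = 2
N_1 = 2 + 2^2 + 2 = 8
N_2 = 2 + 8^2 + 8 = 74
So |H| = 74.
Each predicate of arity r yields |H|^r ground atoms (one per choice of an r-tuple from H):
  Parent: 74^2 = 5476
Total ground atoms: 5476.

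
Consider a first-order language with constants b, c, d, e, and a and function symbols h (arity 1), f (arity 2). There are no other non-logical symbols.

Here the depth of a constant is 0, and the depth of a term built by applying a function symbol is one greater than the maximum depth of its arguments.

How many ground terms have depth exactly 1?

30

Count level by level. With function symbols h/1, f/2, the terms of depth ≤ k are the 5 constants together with each function applied to depth-≤(k−1) tuples, so N_k = 5 + N_{k-1} + N_{k-1}^2.
N_0 = 5
N_1 = 5 + 5 + 5^2 = 35
Terms of depth exactly 1: N_1 − N_0 = 35 − 5 = 30.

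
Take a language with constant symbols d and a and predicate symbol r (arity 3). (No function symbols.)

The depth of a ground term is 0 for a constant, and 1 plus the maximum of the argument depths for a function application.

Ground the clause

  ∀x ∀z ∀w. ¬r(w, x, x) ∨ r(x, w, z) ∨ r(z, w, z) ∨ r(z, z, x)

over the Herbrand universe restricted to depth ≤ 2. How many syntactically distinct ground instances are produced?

8

Ground terms of depth ≤ 2:
  With no function symbols every ground term is a constant, so there are exactly 2 ground terms at every depth bound.
  N_0 = 2
  N_1 = 2
  N_2 = 2
  Explicitly: d, a.
So there are 2 ground terms available for substitution.
There are 3 variables to instantiate (x, z, w), each occurring in at least one literal, so different choices give different ground instances.
Number of ground instances = 2^3 = 8.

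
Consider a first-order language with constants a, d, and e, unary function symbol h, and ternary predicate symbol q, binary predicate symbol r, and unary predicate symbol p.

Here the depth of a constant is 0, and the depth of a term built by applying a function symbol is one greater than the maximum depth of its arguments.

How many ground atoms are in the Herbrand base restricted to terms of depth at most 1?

258

First count ground terms of depth ≤ 1.
If N_k denotes the number of depth-≤k ground terms, the 3 constants give N_0 = 3, and each function symbol of arity r contributes N_{k-1}^r new terms at level k: N_k = 3 + N_{k-1}.
N_0 = 3
N_1 = 3 + 3 = 6
Explicitly: a, d, e, h(a), h(d), h(e).
So |H| = 6.
Each predicate of arity r yields |H|^r ground atoms (one per choice of an r-tuple from H):
  q: 6^3 = 216;  r: 6^2 = 36;  p: 6
Total ground atoms: 216 + 36 + 6 = 258.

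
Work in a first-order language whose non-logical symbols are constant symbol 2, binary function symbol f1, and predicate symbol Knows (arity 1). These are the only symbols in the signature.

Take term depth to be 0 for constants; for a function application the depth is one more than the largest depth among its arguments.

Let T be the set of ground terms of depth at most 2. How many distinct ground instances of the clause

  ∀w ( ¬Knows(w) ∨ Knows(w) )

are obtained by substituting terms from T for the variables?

5

Ground terms of depth ≤ 2:
  Let N_k = |{terms of depth ≤ k}|. Then N_0 = 1 and N_k = 1 + N_{k-1}^2 for k ≥ 1 (one summand per function symbol, arity giving the exponent).
  N_0 = 1
  N_1 = 1 + 1^2 = 2
  N_2 = 1 + 2^2 = 5
So there are 5 ground terms available for substitution.
There is 1 variable to instantiate (w),  occurring in at least one literal, so different choices give different ground instances.
Number of ground instances = 5.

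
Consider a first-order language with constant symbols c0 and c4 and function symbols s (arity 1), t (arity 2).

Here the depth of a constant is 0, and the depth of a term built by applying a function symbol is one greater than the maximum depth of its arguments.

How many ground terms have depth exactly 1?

6

Write N_k for the number of ground terms of depth ≤ k. A term of depth ≤ k is either a constant or a function symbol applied to arguments of depth ≤ k−1, so N_k = 2 + N_{k-1} + N_{k-1}^2.
N_0 = 2
N_1 = 2 + 2 + 2^2 = 8
Terms of depth exactly 1: N_1 − N_0 = 8 − 2 = 6.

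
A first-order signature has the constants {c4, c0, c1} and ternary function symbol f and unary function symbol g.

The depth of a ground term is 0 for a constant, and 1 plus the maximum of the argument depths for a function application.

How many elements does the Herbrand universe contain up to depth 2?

Let N_k = |{terms of depth ≤ k}|. Then N_0 = 3 and N_k = 3 + N_{k-1}^3 + N_{k-1} for k ≥ 1 (one summand per function symbol, arity giving the exponent).
N_0 = 3
N_1 = 3 + 3^3 + 3 = 33
N_2 = 3 + 33^3 + 33 = 35973

35973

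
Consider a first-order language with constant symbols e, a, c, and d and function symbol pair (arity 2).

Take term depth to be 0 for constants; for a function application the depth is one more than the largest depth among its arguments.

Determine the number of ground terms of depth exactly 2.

384

Write N_k for the number of ground terms of depth ≤ k. A term of depth ≤ k is either a constant or a function symbol applied to arguments of depth ≤ k−1, so N_k = 4 + N_{k-1}^2.
N_0 = 4
N_1 = 4 + 4^2 = 20
N_2 = 4 + 20^2 = 404
Terms of depth exactly 2: N_2 − N_1 = 404 − 20 = 384.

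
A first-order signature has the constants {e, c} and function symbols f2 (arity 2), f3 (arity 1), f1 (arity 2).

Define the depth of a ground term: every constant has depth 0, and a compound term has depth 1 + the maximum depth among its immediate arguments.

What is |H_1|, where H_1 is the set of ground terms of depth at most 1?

12

If N_k denotes the number of depth-≤k ground terms, the 2 constants give N_0 = 2, and each function symbol of arity r contributes N_{k-1}^r new terms at level k: N_k = 2 + N_{k-1}^2 + N_{k-1} + N_{k-1}^2.
N_0 = 2
N_1 = 2 + 2^2 + 2 + 2^2 = 12
Explicitly: e, c, f2(e, e), f2(e, c), f2(c, e), f2(c, c), f3(e), f3(c), f1(e, e), f1(e, c), f1(c, e), f1(c, c).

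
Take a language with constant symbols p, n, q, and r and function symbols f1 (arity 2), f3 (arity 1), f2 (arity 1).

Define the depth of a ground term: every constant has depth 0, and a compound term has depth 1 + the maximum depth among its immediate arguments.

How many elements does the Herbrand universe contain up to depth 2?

844

Let N_k count ground terms of depth at most k. Each non-constant term of depth ≤ k is some function symbol applied to depth-≤(k−1) arguments, giving N_k = 4 + N_{k-1}^2 + N_{k-1} + N_{k-1}.
N_0 = 4
N_1 = 4 + 4^2 + 4 + 4 = 28
N_2 = 4 + 28^2 + 28 + 28 = 844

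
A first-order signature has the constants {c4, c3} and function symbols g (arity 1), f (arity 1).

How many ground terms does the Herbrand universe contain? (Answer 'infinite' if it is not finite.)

The signature has at least one function symbol (g, arity 1) and at least one constant (c4).
Iterating g gives infinitely many distinct ground terms: c4, g(c4), g(g(c4)), ...
So the Herbrand universe is infinite.

infinite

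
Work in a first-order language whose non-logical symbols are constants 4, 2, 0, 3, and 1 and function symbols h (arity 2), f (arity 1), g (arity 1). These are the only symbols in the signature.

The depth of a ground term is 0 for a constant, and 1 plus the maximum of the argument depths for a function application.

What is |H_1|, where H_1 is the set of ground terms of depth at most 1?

40

Count level by level. With function symbols h/2, f/1, g/1, the terms of depth ≤ k are the 5 constants together with each function applied to depth-≤(k−1) tuples, so N_k = 5 + N_{k-1}^2 + N_{k-1} + N_{k-1}.
N_0 = 5
N_1 = 5 + 5^2 + 5 + 5 = 40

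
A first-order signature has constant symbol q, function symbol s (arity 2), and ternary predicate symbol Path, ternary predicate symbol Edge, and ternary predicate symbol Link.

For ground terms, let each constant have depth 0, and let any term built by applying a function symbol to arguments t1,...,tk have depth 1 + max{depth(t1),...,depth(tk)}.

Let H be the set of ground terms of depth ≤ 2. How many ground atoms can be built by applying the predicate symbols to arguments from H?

375

First count ground terms of depth ≤ 2.
Write N_k for the number of ground terms of depth ≤ k. A term of depth ≤ k is either a constant or a function symbol applied to arguments of depth ≤ k−1, so N_k = 1 + N_{k-1}^2.
N_0 = 1
N_1 = 1 + 1^2 = 2
N_2 = 1 + 2^2 = 5
So |H| = 5.
Each predicate of arity r yields |H|^r ground atoms (one per choice of an r-tuple from H):
  Path: 5^3 = 125;  Edge: 5^3 = 125;  Link: 5^3 = 125
Total ground atoms: 125 + 125 + 125 = 375.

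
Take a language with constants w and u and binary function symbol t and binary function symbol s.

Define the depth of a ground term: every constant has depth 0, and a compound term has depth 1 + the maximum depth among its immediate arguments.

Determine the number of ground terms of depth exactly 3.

Write N_k for the number of ground terms of depth ≤ k. A term of depth ≤ k is either a constant or a function symbol applied to arguments of depth ≤ k−1, so N_k = 2 + N_{k-1}^2 + N_{k-1}^2.
N_0 = 2
N_1 = 2 + 2^2 + 2^2 = 10
N_2 = 2 + 10^2 + 10^2 = 202
N_3 = 2 + 202^2 + 202^2 = 81610
Terms of depth exactly 3: N_3 − N_2 = 81610 − 202 = 81408.

81408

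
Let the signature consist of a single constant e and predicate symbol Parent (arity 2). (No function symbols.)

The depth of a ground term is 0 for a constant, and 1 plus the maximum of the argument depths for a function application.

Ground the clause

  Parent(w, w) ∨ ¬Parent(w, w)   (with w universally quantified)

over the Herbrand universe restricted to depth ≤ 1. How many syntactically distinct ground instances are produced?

Ground terms of depth ≤ 1:
  With no function symbols every ground term is a constant, so there is exactly 1 ground term at every depth bound.
  N_0 = 1
  N_1 = 1
So there is exactly 1 ground term available for substitution.
There is 1 variable to instantiate (w),  occurring in at least one literal, so different choices give different ground instances.
Number of ground instances = 1.

1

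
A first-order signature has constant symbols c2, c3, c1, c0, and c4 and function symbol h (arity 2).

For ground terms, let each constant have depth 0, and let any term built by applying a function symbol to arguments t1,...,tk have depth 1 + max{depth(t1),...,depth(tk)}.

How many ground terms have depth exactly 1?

Count level by level. With function symbols h/2, the terms of depth ≤ k are the 5 constants together with each function applied to depth-≤(k−1) tuples, so N_k = 5 + N_{k-1}^2.
N_0 = 5
N_1 = 5 + 5^2 = 30
Terms of depth exactly 1: N_1 − N_0 = 30 − 5 = 25.

25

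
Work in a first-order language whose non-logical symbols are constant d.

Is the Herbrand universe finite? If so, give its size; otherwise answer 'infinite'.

1

There are no function symbols, so the only ground term is the single constant.
The Herbrand universe is {d}, finite with 1 element.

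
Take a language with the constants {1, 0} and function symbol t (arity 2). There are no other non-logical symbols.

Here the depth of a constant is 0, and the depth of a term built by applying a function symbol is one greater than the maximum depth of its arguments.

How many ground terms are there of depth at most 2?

38

Write N_k for the number of ground terms of depth ≤ k. A term of depth ≤ k is either a constant or a function symbol applied to arguments of depth ≤ k−1, so N_k = 2 + N_{k-1}^2.
N_0 = 2
N_1 = 2 + 2^2 = 6
N_2 = 2 + 6^2 = 38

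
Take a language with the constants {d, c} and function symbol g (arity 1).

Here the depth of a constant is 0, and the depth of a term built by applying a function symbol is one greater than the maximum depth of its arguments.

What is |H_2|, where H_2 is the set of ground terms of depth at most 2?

6

Let N_k = |{terms of depth ≤ k}|. Then N_0 = 2 and N_k = 2 + N_{k-1} for k ≥ 1 (one summand per function symbol, arity giving the exponent).
N_0 = 2
N_1 = 2 + 2 = 4
N_2 = 2 + 4 = 6
Explicitly: d, c, g(d), g(c), g(g(d)), g(g(c)).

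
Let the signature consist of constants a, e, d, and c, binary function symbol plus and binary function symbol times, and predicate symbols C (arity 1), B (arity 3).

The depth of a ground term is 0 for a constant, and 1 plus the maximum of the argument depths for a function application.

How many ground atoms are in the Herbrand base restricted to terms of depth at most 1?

46692

First count ground terms of depth ≤ 1.
Write N_k for the number of ground terms of depth ≤ k. A term of depth ≤ k is either a constant or a function symbol applied to arguments of depth ≤ k−1, so N_k = 4 + N_{k-1}^2 + N_{k-1}^2.
N_0 = 4
N_1 = 4 + 4^2 + 4^2 = 36
So |H| = 36.
Each predicate of arity r yields |H|^r ground atoms (one per choice of an r-tuple from H):
  C: 36;  B: 36^3 = 46656
Total ground atoms: 36 + 46656 = 46692.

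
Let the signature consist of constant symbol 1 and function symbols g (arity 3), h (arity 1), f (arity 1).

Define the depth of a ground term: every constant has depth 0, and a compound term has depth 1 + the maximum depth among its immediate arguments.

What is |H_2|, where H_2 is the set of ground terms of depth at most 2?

If N_k denotes the number of depth-≤k ground terms, the 1 constant gives N_0 = 1, and each function symbol of arity r contributes N_{k-1}^r new terms at level k: N_k = 1 + N_{k-1}^3 + N_{k-1} + N_{k-1}.
N_0 = 1
N_1 = 1 + 1^3 + 1 + 1 = 4
N_2 = 1 + 4^3 + 4 + 4 = 73

73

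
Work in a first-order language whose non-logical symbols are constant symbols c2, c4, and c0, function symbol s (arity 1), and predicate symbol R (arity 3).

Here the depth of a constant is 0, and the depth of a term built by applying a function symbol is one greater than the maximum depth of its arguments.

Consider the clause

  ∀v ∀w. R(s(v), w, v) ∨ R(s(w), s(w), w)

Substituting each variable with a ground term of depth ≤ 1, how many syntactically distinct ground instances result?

36

Ground terms of depth ≤ 1:
  Let N_k count ground terms of depth at most k. Each non-constant term of depth ≤ k is some function symbol applied to depth-≤(k−1) arguments, giving N_k = 3 + N_{k-1}.
  N_0 = 3
  N_1 = 3 + 3 = 6
So there are 6 ground terms available for substitution.
There are 2 variables to instantiate (v, w), each occurring in at least one literal, so different choices give different ground instances.
Number of ground instances = 6^2 = 36.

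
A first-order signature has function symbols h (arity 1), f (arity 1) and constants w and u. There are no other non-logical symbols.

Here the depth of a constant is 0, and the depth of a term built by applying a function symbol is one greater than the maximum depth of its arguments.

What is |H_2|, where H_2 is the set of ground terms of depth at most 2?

Let N_k count ground terms of depth at most k. Each non-constant term of depth ≤ k is some function symbol applied to depth-≤(k−1) arguments, giving N_k = 2 + N_{k-1} + N_{k-1}.
N_0 = 2
N_1 = 2 + 2 + 2 = 6
N_2 = 2 + 6 + 6 = 14

14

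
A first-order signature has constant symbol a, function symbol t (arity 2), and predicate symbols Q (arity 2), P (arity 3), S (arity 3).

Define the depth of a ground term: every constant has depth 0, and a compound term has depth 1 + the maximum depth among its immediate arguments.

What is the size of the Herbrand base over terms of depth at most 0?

3

First count ground terms of depth ≤ 0.
Let N_k = |{terms of depth ≤ k}|. Then N_0 = 1 and N_k = 1 + N_{k-1}^2 for k ≥ 1 (one summand per function symbol, arity giving the exponent).
N_0 = 1
Explicitly: a.
So |H| = 1.
Ground atoms are formed by filling each argument slot of a predicate with a term from H, so an r-ary predicate gives |H|^r atoms:
  Q: 1^2 = 1;  P: 1^3 = 1;  S: 1^3 = 1
Total ground atoms: 1 + 1 + 1 = 3.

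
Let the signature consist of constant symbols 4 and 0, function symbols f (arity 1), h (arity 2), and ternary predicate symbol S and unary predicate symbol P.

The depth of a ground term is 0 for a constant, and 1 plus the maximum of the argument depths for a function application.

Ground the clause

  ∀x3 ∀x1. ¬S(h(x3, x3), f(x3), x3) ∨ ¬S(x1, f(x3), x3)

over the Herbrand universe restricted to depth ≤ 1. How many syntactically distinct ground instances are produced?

64

Ground terms of depth ≤ 1:
  Let N_k = |{terms of depth ≤ k}|. Then N_0 = 2 and N_k = 2 + N_{k-1} + N_{k-1}^2 for k ≥ 1 (one summand per function symbol, arity giving the exponent).
  N_0 = 2
  N_1 = 2 + 2 + 2^2 = 8
  Explicitly: 4, 0, f(4), f(0), h(4, 4), h(4, 0), h(0, 4), h(0, 0).
So there are 8 ground terms available for substitution.
The clause has 2 distinct variables (x3, x1), each appearing in the body. In the free term algebra distinct substitutions yield syntactically distinct ground instances.
Number of ground instances = 8^2 = 64.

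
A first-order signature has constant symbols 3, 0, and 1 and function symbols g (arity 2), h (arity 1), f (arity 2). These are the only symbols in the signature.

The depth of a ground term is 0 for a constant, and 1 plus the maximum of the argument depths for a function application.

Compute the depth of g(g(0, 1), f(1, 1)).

depth(g(0, 1)) = 1 + max(0, 0) = 1
depth(f(1, 1)) = 1 + max(0, 0) = 1
depth(g(g(0, 1), f(1, 1))) = 1 + max(1, 1) = 2

2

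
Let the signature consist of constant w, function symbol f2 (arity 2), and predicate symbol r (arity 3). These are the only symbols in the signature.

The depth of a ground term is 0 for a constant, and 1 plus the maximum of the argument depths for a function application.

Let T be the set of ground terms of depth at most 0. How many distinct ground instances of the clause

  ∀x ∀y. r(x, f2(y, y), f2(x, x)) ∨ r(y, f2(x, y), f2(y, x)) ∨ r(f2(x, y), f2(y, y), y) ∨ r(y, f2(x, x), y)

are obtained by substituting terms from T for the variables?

Ground terms of depth ≤ 0:
  Let N_k = |{terms of depth ≤ k}|. Then N_0 = 1 and N_k = 1 + N_{k-1}^2 for k ≥ 1 (one summand per function symbol, arity giving the exponent).
  N_0 = 1
  Explicitly: w.
So there is exactly 1 ground term available for substitution.
There are 2 variables to instantiate (x, y), each occurring in at least one literal, so different choices give different ground instances.
Number of ground instances = 1^2 = 1.

1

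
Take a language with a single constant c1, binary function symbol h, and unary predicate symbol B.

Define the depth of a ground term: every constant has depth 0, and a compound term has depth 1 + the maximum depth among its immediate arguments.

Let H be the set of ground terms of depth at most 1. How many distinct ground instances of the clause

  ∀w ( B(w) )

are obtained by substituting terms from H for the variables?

Ground terms of depth ≤ 1:
  Let N_k = |{terms of depth ≤ k}|. Then N_0 = 1 and N_k = 1 + N_{k-1}^2 for k ≥ 1 (one summand per function symbol, arity giving the exponent).
  N_0 = 1
  N_1 = 1 + 1^2 = 2
  Explicitly: c1, h(c1, c1).
So there are 2 ground terms available for substitution.
The body mentions the single quantified variable w; since ground terms form a free algebra, no two substitutions collapse to the same formula.
Number of ground instances = 2.

2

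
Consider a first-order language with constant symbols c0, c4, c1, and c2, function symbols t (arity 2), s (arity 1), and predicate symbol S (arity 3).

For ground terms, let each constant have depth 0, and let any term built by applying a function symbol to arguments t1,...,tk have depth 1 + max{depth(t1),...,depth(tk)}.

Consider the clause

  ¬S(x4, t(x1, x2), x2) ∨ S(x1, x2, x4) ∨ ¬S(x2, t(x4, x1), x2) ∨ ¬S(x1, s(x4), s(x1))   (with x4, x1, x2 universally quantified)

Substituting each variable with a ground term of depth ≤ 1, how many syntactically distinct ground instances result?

13824

Ground terms of depth ≤ 1:
  If N_k denotes the number of depth-≤k ground terms, the 4 constants give N_0 = 4, and each function symbol of arity r contributes N_{k-1}^r new terms at level k: N_k = 4 + N_{k-1}^2 + N_{k-1}.
  N_0 = 4
  N_1 = 4 + 4^2 + 4 = 24
So there are 24 ground terms available for substitution.
Each of x4, x1, x2 ranges independently over the available ground terms, and distinct assignments produce distinct instances.
Number of ground instances = 24^3 = 13824.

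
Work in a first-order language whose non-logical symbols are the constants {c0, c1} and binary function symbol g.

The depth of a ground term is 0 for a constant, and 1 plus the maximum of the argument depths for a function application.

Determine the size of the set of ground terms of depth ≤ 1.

6

If N_k denotes the number of depth-≤k ground terms, the 2 constants give N_0 = 2, and each function symbol of arity r contributes N_{k-1}^r new terms at level k: N_k = 2 + N_{k-1}^2.
N_0 = 2
N_1 = 2 + 2^2 = 6
Explicitly: c0, c1, g(c0, c0), g(c0, c1), g(c1, c0), g(c1, c1).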